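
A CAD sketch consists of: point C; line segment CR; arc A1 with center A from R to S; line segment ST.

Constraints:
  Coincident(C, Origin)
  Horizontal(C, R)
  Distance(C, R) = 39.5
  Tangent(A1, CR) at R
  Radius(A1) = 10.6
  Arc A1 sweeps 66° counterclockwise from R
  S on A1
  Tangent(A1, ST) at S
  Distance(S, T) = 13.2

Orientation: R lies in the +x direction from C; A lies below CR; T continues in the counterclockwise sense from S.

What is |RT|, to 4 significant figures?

23.73

C is at the origin; CR is horizontal with |CR| = 39.5 and R on the +x side, so R = (39.50, 0.000). A1 meets CR tangentially, so AR is at right angles to CR, so A = R + (0, -10.6) = (39.50, -10.60). On A1, R sits at bearing 90° from A; a 66° counterclockwise sweep puts S at bearing 156°, so S = A + 10.6·(cos 156°, sin 156°) = (29.82, -6.289). The tangent condition forces AS to be normal to ST, so ST runs along (−sin 156°, cos 156°); with |ST| = 13.2, T = (24.45, -18.35). Then |RT| = |T − R| = 23.73.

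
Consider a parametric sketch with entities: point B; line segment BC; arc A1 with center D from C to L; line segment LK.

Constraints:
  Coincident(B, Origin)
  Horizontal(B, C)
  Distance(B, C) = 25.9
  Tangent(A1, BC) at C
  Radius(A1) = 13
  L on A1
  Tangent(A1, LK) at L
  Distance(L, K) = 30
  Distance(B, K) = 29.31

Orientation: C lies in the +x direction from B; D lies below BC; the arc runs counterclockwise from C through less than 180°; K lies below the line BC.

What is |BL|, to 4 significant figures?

16.35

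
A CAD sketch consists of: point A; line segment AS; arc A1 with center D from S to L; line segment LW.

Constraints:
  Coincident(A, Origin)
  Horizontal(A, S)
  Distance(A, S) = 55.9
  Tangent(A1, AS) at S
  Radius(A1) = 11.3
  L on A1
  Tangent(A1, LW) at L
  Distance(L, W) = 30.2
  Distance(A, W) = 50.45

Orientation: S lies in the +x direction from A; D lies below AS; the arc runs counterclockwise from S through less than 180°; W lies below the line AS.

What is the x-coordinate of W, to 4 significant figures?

35.26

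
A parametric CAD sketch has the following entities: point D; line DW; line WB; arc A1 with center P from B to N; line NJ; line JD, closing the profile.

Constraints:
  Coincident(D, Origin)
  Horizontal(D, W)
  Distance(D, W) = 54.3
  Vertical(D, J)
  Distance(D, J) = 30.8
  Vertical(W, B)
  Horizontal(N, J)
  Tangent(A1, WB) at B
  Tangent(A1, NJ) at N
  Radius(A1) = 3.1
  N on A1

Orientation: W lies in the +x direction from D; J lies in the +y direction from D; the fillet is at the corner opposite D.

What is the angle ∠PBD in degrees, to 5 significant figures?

27.027°

D is at the origin; DW is horizontal with |DW| = 54.3 and W on the +x side, so W = (54.300, 0.0000). DJ is vertical with |DJ| = 30.8 and J on the +y side, so J = (0.0000, 30.800). The virtual corner opposite D is at (54.300, 30.800). A1 meets WB tangentially, so PB is at right angles to WB and the tangent condition forces PN to be normal to NJ, with radius 3.1, so the center P sits 3.1 in from both sides at P = (51.200, 27.700). That places the tangent points at B = (54.300, 27.700) on WB and N = (51.200, 30.800) on NJ. Then cos ∠PBD = BP·BD / (|BP||BD|), giving 27.027°.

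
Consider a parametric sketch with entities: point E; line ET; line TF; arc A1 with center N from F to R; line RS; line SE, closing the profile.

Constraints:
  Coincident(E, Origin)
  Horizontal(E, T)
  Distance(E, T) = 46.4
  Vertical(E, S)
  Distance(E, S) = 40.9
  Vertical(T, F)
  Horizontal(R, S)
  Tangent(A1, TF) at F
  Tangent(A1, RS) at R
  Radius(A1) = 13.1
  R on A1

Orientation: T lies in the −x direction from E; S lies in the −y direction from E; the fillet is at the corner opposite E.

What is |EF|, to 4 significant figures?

54.09

E is at the origin; E and T share the same y with |ET| = 46.4 and T on the −x side, so T = (-46.40, 0.000). ES is vertical with |ES| = 40.9 and S on the −y side, so S = (0.000, -40.90). The virtual corner opposite E is at (-46.40, -40.90). The tangent condition forces NF to be normal to TF and A1 meets RS tangentially, so NR is at right angles to RS, with radius 13.1, so the center N sits 13.1 in from both sides at N = (-33.30, -27.80). That places the tangent points at F = (-46.40, -27.80) on TF and R = (-33.30, -40.90) on RS. Then |EF| = |F − E| = 54.09.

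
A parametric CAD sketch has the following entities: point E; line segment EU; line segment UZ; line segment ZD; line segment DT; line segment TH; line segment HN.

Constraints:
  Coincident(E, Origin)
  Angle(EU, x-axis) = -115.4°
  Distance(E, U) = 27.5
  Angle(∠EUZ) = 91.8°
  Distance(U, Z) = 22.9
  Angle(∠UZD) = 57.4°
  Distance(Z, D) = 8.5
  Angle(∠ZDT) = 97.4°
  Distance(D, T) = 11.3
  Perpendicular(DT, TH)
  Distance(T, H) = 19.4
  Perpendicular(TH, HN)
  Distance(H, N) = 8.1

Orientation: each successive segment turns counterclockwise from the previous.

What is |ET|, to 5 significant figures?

26.686

E is at the origin; EU runs at -115.4° with length 27.5, so U = (-11.796, -24.842). ∠EUZ = 91.8° gives UZ at -27.200° from the x-axis; with |UZ| = 22.9, Z = (8.5719, -35.309). ∠UZD = 57.4° gives ZD at 95.400° from the x-axis; with |ZD| = 8.5, D = (7.7720, -26.847). ∠ZDT = 97.4° gives DT at 178.00° from the x-axis; with |DT| = 11.3, T = (-3.5211, -26.453). Then |ET| = |T − E| = 26.686.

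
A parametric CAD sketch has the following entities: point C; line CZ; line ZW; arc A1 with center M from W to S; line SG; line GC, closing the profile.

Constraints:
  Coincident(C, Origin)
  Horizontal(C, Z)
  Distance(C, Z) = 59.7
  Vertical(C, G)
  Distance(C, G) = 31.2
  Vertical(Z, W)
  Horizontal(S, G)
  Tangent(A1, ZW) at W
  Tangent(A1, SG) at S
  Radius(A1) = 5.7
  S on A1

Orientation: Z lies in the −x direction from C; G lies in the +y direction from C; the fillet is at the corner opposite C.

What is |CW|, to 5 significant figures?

64.918

The virtual corner opposite C is at (-59.700, 31.200). The tangent condition forces MW to be normal to ZW and the tangent condition forces MS to be normal to SG, with radius 5.7, so the center M sits 5.7 in from both sides at M = (-54.000, 25.500). That places the tangent points at W = (-59.700, 25.500) on ZW and S = (-54.000, 31.200) on SG. Then |CW| = |W − C| = 64.918.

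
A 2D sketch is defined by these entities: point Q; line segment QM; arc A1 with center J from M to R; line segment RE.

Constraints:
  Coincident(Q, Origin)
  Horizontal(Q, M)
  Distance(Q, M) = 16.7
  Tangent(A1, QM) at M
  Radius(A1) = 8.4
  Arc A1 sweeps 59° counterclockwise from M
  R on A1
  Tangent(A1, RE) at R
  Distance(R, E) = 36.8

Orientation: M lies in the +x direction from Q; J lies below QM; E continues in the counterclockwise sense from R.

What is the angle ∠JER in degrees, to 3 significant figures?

12.9°

Q is at the origin; QM is horizontal with |QM| = 16.7 and M on the +x side, so M = (16.7, 0.00). A1 meets QM tangentially, so JM is at right angles to QM, so J = M + (0, -8.4) = (16.7, -8.40). On A1, M sits at bearing 90° from J; a 59° counterclockwise sweep puts R at bearing 149°, so R = J + 8.4·(cos 149°, sin 149°) = (9.50, -4.07). A1 meets RE tangentially, so JR is at right angles to RE, so RE runs along (−sin 149°, cos 149°); with |RE| = 36.8, E = (-9.45, -35.6). Then cos ∠JER = EJ·ER / (|EJ||ER|), giving 12.9°.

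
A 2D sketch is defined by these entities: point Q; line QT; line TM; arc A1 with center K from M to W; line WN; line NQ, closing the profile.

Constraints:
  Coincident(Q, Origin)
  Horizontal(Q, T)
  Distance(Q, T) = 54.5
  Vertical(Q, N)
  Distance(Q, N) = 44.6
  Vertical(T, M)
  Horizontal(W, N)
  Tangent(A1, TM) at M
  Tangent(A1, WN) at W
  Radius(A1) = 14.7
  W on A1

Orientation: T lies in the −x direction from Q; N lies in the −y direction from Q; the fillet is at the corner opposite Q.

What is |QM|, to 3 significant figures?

62.2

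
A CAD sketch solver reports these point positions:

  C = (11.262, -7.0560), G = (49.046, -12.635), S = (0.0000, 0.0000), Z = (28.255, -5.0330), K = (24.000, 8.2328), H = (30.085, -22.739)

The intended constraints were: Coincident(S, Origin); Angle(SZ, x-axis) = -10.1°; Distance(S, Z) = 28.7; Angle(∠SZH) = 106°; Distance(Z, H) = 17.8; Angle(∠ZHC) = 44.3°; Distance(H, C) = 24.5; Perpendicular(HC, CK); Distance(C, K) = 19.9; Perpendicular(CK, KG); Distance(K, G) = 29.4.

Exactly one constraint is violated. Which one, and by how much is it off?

Distance(K, G) = 29.4 — off by 3.20.

S = (0.00, 0.00) ✓; SZ at -10.10° ✓; |SZ| = 28.70 ✓; ∠SZH = 106.0° ✓; |ZH| = 17.80 ✓; ∠ZHC = 44.30° ✓; |HC| = 24.50 ✓; ∠(HC, CK) = 90.00° ✓; |CK| = 19.90 ✓; ∠(CK, KG) = 90.00° ✓; |KG| = 32.60 ✗.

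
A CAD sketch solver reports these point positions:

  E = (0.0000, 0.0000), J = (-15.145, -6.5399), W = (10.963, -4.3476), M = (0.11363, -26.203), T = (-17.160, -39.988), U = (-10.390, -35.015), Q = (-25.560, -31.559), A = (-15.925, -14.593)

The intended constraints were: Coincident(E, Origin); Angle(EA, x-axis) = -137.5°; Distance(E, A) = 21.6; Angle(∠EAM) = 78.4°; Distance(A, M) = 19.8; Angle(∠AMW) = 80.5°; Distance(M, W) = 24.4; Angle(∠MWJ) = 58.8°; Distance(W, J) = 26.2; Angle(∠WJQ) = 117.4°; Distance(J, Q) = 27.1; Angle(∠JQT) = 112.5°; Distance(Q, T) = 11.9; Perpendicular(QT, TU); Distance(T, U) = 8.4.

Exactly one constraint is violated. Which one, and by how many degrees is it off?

Perpendicular(QT, TU) — off by 8.60°.

E = (0.00, 0.00) ✓; EA at -137.5° ✓; |EA| = 21.60 ✓; ∠EAM = 78.40° ✓; |AM| = 19.80 ✓; ∠AMW = 80.50° ✓; |MW| = 24.40 ✓; ∠MWJ = 58.80° ✓; |WJ| = 26.20 ✓; ∠WJQ = 117.4° ✓; |JQ| = 27.10 ✓; ∠JQT = 112.5° ✓; |QT| = 11.90 ✓; ∠(QT, TU) = 81.40° ✗; |TU| = 8.400 ✓.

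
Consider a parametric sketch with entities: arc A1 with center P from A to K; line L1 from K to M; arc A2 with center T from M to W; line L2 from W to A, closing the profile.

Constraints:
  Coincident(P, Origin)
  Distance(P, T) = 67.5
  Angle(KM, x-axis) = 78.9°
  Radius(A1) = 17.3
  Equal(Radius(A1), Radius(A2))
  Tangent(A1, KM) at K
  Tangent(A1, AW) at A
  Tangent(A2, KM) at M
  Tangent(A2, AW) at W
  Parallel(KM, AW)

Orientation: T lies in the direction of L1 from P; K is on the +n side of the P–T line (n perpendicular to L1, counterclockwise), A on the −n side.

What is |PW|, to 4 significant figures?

69.68

The slot axis is L1's direction at 78.9°, so u = (cos 78.9°, sin 78.9°) = (0.1925, 0.9813) and n = (−sin 78.9°, cos 78.9°) = (-0.9813, 0.1925). P is at the origin and T lies 67.5 along u from P, so T = 67.5·u = (13.00, 66.24). Tangency of A1 to both parallel lines with radius 17.3 puts K and A at P ± 17.3·n: K = (-16.98, 3.331), A = (16.98, -3.331). Equal radii place M and W the same way about T: M = T + 17.3·n = (-3.981, 69.57), W = T − 17.3·n = (29.97, 62.91). Then |PW| = |W − P| = 69.68.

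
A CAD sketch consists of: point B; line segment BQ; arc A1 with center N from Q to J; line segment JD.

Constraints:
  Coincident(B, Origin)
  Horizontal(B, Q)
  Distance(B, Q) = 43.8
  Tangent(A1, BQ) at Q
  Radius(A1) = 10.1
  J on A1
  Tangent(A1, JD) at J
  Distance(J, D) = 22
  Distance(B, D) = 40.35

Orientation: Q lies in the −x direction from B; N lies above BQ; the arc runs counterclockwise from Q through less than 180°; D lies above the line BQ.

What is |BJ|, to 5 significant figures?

34.858

Checks: |BQ| = 43.80 ✓; |NJ| = 10.10 ✓; ∠(NJ, JD) = 90.00° ✓; |JD| = 22.00 ✓; |BD| = 40.35 ✓.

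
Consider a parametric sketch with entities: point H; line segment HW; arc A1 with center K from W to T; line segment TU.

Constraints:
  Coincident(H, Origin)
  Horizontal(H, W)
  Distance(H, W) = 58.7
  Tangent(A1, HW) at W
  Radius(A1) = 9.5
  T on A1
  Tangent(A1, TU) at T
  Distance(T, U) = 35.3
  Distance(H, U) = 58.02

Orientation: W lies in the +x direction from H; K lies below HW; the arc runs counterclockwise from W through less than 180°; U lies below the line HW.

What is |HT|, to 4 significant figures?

50.01

H is at the origin; H and W share the same y with |HW| = 58.7 and W on the +x side, so W = (58.70, 0.000). Tangency of A1 to HW means the radius KW is perpendicular to HW, so K = W + (0, -9.5) = (58.70, -9.500). Since KT ⟂ TU (tangency), |KU| = √(9.5² + 35.3²) = 36.56 regardless of where T sits on A1. So U lies on both circle(H, 58.02) and circle(K, 36.56); the below-HW intersection is U = (40.72, -41.33). T is the foot of the tangent from U: T = (49.50, -7.138).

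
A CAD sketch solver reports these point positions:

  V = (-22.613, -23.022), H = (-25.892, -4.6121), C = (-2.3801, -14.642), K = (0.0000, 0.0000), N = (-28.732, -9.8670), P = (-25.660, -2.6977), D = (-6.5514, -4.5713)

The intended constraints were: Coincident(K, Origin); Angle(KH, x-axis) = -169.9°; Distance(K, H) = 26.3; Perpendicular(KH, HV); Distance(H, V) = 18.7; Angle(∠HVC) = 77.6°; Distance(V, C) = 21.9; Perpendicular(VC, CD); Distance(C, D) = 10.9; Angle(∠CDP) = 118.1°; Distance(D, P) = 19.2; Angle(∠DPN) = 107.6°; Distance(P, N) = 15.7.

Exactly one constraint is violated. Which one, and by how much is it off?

Distance(P, N) = 15.7 — off by 7.90.

K = (0.00, 0.00) ✓; KH at -169.9° ✓; |KH| = 26.30 ✓; ∠(KH, HV) = 90.00° ✓; |HV| = 18.70 ✓; ∠HVC = 77.60° ✓; |VC| = 21.90 ✓; ∠(VC, CD) = 90.00° ✓; |CD| = 10.90 ✓; ∠CDP = 118.1° ✓; |DP| = 19.20 ✓; ∠DPN = 107.6° ✓; |PN| = 7.800 ✗.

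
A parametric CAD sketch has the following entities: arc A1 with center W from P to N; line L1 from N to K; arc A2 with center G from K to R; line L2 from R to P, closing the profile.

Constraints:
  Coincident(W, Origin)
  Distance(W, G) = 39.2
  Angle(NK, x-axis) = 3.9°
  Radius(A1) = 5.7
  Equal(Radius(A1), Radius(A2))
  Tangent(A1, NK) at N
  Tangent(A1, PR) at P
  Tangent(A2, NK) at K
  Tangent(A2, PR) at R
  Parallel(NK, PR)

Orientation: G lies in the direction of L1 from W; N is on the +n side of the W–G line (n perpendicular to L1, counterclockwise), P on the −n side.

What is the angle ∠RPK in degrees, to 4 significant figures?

16.22°

The slot axis is L1's direction at 3.9°, so u = (cos 3.9°, sin 3.9°) = (0.9977, 0.06802) and n = (−sin 3.9°, cos 3.9°) = (-0.06802, 0.9977). W is at the origin and G lies 39.2 along u from W, so G = 39.2·u = (39.11, 2.666). Tangency of A1 to both parallel lines with radius 5.7 puts N and P at W ± 5.7·n: N = (-0.3877, 5.687), P = (0.3877, -5.687). Equal radii place K and R the same way about G: K = G + 5.7·n = (38.72, 8.353), R = G − 5.7·n = (39.50, -3.021). Then cos ∠RPK = PR·PK / (|PR||PK|), giving 16.22°.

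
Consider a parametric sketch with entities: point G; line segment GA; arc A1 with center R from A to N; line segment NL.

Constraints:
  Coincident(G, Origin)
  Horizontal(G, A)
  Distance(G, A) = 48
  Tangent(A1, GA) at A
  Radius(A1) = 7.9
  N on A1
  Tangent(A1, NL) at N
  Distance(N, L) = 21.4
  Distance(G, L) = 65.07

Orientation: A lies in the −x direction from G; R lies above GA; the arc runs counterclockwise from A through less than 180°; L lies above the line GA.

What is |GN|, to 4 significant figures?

44.92

Checks: |RN| = 7.900 ✓; ∠(RN, NL) = 90.00° ✓; |NL| = 21.40 ✓; |GL| = 65.07 ✓.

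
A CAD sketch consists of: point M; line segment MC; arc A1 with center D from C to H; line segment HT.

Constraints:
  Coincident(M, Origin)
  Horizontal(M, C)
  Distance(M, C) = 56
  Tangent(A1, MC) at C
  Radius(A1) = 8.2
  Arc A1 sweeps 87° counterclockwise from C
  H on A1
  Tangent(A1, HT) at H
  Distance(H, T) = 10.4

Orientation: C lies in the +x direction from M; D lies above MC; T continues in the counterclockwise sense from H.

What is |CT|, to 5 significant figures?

20.148

On A1, C sits at bearing -90° from D; an 87° counterclockwise sweep puts H at bearing -3°, so H = D + 8.2·(cos -3°, sin -3°) = (64.189, 7.7708). Since A1 is tangent to HT there, DH ⟂ HT, so HT runs along (−sin -3°, cos -3°); with |HT| = 10.4, T = (64.733, 18.157). Then |CT| = |T − C| = 20.148.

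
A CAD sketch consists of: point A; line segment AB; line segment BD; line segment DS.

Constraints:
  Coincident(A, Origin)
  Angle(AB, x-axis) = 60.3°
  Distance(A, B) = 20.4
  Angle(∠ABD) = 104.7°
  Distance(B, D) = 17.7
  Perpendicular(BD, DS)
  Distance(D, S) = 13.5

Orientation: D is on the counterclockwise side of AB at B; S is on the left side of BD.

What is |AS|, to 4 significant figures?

23.71

A is at the origin; AB runs at 60.3° with length 20.4, so B = 20.4·(cos 60.3°, sin 60.3°) = (10.11, 17.72). ∠ABD = 104.7°, so BD runs at 60.3° + (180° − 104.7°) = 135.6° from the x-axis; with |BD| = 17.7, D = B + 17.7·(cos 135.6°, sin 135.6°) = (-2.539, 30.10). The perpendicularity gives DS at right angles to BD; with |DS| = 13.5 on the left of BD, S = D + 13.5·(-0.6997, -0.7145) = (-11.98, 20.46). Then |AS| = |S − A| = 23.71.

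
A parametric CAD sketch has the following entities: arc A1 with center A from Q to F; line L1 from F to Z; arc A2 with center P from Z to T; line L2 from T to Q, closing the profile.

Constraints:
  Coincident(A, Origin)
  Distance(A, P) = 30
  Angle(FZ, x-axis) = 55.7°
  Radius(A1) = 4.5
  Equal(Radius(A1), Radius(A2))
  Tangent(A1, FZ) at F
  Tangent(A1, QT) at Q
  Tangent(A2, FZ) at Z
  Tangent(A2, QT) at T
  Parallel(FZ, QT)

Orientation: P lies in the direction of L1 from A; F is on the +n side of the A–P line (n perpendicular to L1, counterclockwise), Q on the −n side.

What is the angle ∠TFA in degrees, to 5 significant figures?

73.301°

Tangency of A1 to both parallel lines with radius 4.5 puts F and Q at A ± 4.5·n: F = (-3.7174, 2.5359), Q = (3.7174, -2.5359). Equal radii place Z and T the same way about P: Z = P + 4.5·n = (13.188, 27.319), T = P − 4.5·n = (20.623, 22.247). Then cos ∠TFA = FT·FA / (|FT||FA|), giving 73.301°.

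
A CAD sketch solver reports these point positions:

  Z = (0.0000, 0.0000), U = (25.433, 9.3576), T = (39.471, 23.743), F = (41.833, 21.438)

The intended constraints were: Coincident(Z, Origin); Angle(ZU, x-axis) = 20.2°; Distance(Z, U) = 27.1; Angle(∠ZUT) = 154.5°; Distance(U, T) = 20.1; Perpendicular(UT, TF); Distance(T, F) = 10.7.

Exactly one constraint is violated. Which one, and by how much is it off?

Distance(T, F) = 10.7 — off by 7.40.

Z = (0.00, 0.00) ✓; ZU at 20.20° ✓; |ZU| = 27.10 ✓; ∠ZUT = 154.5° ✓; |UT| = 20.10 ✓; ∠(UT, TF) = 90.00° ✓; |TF| = 3.300 ✗.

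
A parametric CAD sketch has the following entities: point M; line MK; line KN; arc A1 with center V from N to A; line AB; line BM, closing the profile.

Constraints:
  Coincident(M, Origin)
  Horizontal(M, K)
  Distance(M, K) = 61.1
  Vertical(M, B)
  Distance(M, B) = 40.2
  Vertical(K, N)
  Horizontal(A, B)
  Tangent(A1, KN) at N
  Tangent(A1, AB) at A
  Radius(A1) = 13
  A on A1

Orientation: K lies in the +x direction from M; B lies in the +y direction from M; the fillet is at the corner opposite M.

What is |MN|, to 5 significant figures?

66.881

M is at the origin; M and K share the same y with |MK| = 61.1 and K on the +x side, so K = (61.100, 0.0000). MB is vertical with |MB| = 40.2 and B on the +y side, so B = (0.0000, 40.200). The virtual corner opposite M is at (61.100, 40.200). Since A1 is tangent to KN there, VN ⟂ KN and the tangent condition forces VA to be normal to AB, with radius 13.0, so the center V sits 13.0 in from both sides at V = (48.100, 27.200). That places the tangent points at N = (61.100, 27.200) on KN and A = (48.100, 40.200) on AB. Then |MN| = |N − M| = 66.881.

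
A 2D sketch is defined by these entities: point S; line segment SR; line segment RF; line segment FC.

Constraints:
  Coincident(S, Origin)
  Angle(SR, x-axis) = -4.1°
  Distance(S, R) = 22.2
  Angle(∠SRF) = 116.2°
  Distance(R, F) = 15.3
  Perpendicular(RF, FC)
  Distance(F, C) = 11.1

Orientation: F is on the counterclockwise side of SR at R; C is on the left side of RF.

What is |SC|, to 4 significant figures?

26.61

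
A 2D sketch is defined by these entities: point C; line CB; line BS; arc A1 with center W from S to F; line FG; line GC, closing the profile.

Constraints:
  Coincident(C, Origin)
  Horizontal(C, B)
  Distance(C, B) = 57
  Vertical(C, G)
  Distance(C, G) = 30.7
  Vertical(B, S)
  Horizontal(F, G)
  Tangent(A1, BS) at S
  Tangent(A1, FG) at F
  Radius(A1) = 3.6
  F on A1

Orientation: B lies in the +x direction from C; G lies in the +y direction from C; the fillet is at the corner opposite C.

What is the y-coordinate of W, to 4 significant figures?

27.10

C is at the origin; CB is horizontal with |CB| = 57.0 and B on the +x side, so B = (57.00, 0.000). CG is vertical with |CG| = 30.7 and G on the +y side, so G = (0.000, 30.70). The virtual corner opposite C is at (57.00, 30.70). A1 meets BS tangentially, so WS is at right angles to BS and tangency of A1 to FG means the radius WF is perpendicular to FG, with radius 3.6, so the center W sits 3.6 in from both sides at W = (53.40, 27.10). So W.y = 27.10.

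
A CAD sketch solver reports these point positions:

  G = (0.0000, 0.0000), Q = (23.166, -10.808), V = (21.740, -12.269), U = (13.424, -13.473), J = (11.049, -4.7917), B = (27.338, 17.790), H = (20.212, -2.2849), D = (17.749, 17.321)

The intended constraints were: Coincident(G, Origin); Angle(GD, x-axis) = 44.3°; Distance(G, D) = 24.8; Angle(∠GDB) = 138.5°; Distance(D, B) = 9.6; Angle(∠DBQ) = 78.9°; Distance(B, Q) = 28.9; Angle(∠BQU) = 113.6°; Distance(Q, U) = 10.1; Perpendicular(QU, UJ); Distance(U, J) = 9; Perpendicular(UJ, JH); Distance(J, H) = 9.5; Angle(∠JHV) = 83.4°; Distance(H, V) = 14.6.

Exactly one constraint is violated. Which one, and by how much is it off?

Distance(H, V) = 14.6 — off by 4.50.

G = (0.00, 0.00) ✓; GD at 44.30° ✓; |GD| = 24.80 ✓; ∠GDB = 138.5° ✓; |DB| = 9.600 ✓; ∠DBQ = 78.90° ✓; |BQ| = 28.90 ✓; ∠BQU = 113.6° ✓; |QU| = 10.10 ✓; ∠(QU, UJ) = 90.00° ✓; |UJ| = 9.000 ✓; ∠(UJ, JH) = 90.00° ✓; |JH| = 9.500 ✓; ∠JHV = 83.40° ✓; |HV| = 10.10 ✗.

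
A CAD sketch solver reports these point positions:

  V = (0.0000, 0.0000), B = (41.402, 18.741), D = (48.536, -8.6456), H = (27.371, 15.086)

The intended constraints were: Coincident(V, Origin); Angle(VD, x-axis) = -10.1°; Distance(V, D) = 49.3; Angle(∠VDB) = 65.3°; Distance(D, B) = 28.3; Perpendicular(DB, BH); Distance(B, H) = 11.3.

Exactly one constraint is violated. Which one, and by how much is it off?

Distance(B, H) = 11.3 — off by 3.20.

V = (0.00, 0.00) ✓; VD at -10.10° ✓; |VD| = 49.30 ✓; ∠VDB = 65.30° ✓; |DB| = 28.30 ✓; ∠(DB, BH) = 90.00° ✓; |BH| = 14.50 ✗.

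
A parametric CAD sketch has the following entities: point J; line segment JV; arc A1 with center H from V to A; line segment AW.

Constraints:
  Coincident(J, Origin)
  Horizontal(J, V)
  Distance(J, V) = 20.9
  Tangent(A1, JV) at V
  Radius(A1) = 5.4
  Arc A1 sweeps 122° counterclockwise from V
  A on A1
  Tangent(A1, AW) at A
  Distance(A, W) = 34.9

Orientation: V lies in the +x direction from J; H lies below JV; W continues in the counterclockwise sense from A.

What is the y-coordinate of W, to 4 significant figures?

-37.86

J is at the origin; J and V share the same y with |JV| = 20.9 and V on the +x side, so V = (20.90, 0.000). A1 meets JV tangentially, so HV is at right angles to JV, so H = V + (0, -5.4) = (20.90, -5.400). On A1, V sits at bearing 90° from H; a 122° counterclockwise sweep puts A at bearing 212°, so A = H + 5.4·(cos 212°, sin 212°) = (16.32, -8.262). The tangent condition forces HA to be normal to AW, so AW runs along (−sin 212°, cos 212°); with |AW| = 34.9, W = (34.81, -37.86). So W.y = -37.86.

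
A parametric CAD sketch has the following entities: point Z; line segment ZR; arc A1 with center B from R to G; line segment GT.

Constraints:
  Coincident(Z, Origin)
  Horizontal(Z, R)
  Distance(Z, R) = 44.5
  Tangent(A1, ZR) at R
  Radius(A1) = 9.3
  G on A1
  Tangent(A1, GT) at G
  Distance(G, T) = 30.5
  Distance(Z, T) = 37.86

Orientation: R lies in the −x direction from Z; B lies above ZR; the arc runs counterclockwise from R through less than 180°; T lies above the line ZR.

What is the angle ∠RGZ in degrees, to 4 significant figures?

142.4°

Z is at the origin; ZR is horizontal with |ZR| = 44.5 and R on the −x side, so R = (-44.50, 0.000). The tangent condition forces BR to be normal to ZR, so B = R + (0, 9.3) = (-44.50, 9.300). Since BG ⟂ GT (tangency), |BT| = √(9.3² + 30.5²) = 31.89 regardless of where G sits on A1. So T lies on both circle(Z, 37.86) and circle(B, 31.89); the above-ZR intersection is T = (-21.37, 31.25). G is the foot of the tangent from T: G = (-36.41, 4.715).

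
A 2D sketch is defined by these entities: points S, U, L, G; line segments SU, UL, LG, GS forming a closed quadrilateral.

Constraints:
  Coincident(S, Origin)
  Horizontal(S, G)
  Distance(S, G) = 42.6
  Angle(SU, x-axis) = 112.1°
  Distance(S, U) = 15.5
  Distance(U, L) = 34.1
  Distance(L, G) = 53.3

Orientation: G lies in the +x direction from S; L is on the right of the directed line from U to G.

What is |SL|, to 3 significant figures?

20.9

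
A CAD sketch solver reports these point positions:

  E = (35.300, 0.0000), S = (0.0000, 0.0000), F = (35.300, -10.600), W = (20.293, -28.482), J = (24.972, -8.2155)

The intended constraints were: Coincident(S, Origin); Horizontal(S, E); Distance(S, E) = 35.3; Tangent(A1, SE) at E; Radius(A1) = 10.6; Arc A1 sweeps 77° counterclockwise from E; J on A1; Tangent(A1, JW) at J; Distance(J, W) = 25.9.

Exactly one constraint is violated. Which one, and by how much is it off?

Distance(J, W) = 25.9 — off by 5.10.

S = (0.00, 0.00) ✓; S.y = 0.00, E.y = 0.00 ✓; |SE| = 35.30 ✓; ∠(FE, ES) = 90.00° ✓; |FE| = 10.60 ✓; bearing(F→J) − bearing(F→E) = 77.00° ✓; |FJ| = 10.60 ✓; ∠(FJ, JW) = 90.00° ✓; |JW| = 20.80 ✗.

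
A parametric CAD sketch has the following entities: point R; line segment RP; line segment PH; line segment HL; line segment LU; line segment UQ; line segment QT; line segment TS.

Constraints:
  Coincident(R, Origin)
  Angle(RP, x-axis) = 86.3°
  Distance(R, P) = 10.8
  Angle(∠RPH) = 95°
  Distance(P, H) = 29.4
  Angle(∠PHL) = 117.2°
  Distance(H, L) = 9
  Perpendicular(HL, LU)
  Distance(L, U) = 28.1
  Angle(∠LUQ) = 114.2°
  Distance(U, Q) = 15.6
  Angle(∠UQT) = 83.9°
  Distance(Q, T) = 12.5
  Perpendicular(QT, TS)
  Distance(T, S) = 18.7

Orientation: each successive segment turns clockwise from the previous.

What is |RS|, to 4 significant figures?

19.90

R is at the origin; RP runs at 86.3° with length 10.8, so P = (0.6969, 10.78). ∠RPH = 95.0° gives PH at 1.300° from the x-axis; with |PH| = 29.4, H = (30.09, 11.44). ∠PHL = 117.2° gives HL at -61.50° from the x-axis; with |HL| = 9.0, L = (34.38, 3.535). HL is perpendicular to LU, so LU runs at -151.5°; with |LU| = 28.1, U = (9.689, -9.873). ∠LUQ = 114.2° gives UQ at 142.7° from the x-axis; with |UQ| = 15.6, Q = (-2.720, -0.4196). ∠UQT = 83.9° gives QT at 46.60° from the x-axis; with |QT| = 12.5, T = (5.868, 8.663). QT ⟂ TS, so TS runs at -43.40°; with |TS| = 18.7, S = (19.46, -4.186). Then |RS| = |S − R| = 19.90.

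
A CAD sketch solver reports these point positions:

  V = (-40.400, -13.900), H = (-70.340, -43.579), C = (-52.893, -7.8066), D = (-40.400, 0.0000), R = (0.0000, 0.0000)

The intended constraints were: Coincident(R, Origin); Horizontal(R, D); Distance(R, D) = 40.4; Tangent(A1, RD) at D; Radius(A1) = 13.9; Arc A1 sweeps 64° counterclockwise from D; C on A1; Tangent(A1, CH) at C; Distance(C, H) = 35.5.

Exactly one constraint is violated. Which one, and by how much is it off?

Distance(C, H) = 35.5 — off by 4.30.

R = (0.00, 0.00) ✓; R.y = 0.00, D.y = 0.00 ✓; |RD| = 40.40 ✓; ∠(VD, DR) = 90.00° ✓; |VD| = 13.90 ✓; bearing(V→C) − bearing(V→D) = 64.00° ✓; |VC| = 13.90 ✓; ∠(VC, CH) = 90.00° ✓; |CH| = 39.80 ✗.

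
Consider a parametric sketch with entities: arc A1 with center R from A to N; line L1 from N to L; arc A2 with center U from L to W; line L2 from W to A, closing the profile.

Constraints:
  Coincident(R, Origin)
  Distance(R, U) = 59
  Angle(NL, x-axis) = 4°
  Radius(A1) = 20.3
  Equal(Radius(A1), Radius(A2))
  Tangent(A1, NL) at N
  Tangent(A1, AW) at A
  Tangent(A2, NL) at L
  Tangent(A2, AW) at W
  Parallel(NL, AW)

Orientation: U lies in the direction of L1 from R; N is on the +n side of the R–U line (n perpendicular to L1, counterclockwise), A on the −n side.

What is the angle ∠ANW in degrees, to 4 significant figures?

55.47°

The slot axis is L1's direction at 4.0°, so u = (cos 4.0°, sin 4.0°) = (0.9976, 0.06976) and n = (−sin 4.0°, cos 4.0°) = (-0.06976, 0.9976). R is at the origin and U lies 59.0 along u from R, so U = 59.0·u = (58.86, 4.116). Tangency of A1 to both parallel lines with radius 20.3 puts N and A at R ± 20.3·n: N = (-1.416, 20.25), A = (1.416, -20.25). Equal radii place L and W the same way about U: L = U + 20.3·n = (57.44, 24.37), W = U − 20.3·n = (60.27, -16.13). Then cos ∠ANW = NA·NW / (|NA||NW|), giving 55.47°.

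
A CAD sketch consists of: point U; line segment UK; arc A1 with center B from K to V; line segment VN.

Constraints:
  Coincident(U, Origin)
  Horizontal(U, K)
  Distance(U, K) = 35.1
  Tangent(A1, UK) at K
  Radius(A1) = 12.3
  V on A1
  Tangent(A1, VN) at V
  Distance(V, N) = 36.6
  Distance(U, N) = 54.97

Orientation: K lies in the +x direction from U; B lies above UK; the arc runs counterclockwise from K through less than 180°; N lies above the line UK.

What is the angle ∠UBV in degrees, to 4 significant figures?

164.4°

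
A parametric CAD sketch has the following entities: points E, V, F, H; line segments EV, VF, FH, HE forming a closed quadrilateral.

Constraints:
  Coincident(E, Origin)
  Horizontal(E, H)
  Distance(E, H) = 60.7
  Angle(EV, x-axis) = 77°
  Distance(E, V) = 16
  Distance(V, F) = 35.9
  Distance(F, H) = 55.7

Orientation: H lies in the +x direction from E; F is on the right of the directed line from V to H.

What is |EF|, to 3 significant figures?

21.8

E is at the origin; E and H share the same y with |EH| = 60.7 and H in +x, so H = (60.7, 0). EV runs at 77.0° with |EV| = 16.0, so V = (3.60, 15.6). F is determined by |VF| = 35.9 and |FH| = 55.7 together: it lies at the intersection of circle(V, 35.9) and circle(H, 55.7). With |VH| = 59.2, the foot of the radical line on VH is 14.3 from V and the perpendicular offset is √(35.9² − 14.3²) = 32.9. Taking the right-of-VH solution: F = (8.69, -19.9).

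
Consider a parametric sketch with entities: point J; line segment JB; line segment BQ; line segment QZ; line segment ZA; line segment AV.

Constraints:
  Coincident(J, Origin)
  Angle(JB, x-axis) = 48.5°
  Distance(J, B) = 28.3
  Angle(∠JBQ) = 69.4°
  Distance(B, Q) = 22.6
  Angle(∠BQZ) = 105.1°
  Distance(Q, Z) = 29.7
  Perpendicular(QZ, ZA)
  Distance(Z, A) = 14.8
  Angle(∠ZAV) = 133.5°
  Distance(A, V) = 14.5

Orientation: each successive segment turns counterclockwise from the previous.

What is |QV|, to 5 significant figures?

31.338

QZ is perpendicular to ZA, so ZA runs at -36.000°; with |ZA| = 14.8, A = (-7.8446, -3.4693). ∠ZAV = 133.5° gives AV at 10.500° from the x-axis; with |AV| = 14.5, V = (6.4126, -0.82689). Then |QV| = |V − Q| = 31.338.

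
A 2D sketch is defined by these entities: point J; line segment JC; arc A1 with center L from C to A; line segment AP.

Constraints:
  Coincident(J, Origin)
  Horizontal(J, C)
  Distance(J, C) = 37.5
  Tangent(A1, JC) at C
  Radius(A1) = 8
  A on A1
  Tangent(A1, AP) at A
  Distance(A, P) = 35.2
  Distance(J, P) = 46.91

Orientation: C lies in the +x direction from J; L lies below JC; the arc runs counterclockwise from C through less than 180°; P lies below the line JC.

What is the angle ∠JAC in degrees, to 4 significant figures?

128.3°

J is at the origin; J and C share the same y with |JC| = 37.5 and C on the +x side, so C = (37.50, 0.000). Tangency of A1 to JC means the radius LC is perpendicular to JC, so L = C + (0, -8) = (37.50, -8.000). Since LA ⟂ AP (tangency), |LP| = √(8.0² + 35.2²) = 36.10 regardless of where A sits on A1. So P lies on both circle(J, 46.91) and circle(L, 36.10); the below-JC intersection is P = (22.83, -40.98). A is the foot of the tangent from P: A = (29.65, -6.449).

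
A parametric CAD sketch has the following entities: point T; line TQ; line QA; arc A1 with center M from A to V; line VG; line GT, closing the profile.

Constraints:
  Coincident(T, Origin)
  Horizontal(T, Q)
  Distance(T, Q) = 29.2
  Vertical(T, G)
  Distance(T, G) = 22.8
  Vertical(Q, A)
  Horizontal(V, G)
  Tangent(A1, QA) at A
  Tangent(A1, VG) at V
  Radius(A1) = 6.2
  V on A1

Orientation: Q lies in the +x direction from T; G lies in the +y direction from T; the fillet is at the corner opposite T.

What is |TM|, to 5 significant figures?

28.365

T is at the origin; TQ is horizontal with |TQ| = 29.2 and Q on the +x side, so Q = (29.200, 0.0000). TG is vertical with |TG| = 22.8 and G on the +y side, so G = (0.0000, 22.800). The virtual corner opposite T is at (29.200, 22.800). Since A1 is tangent to QA there, MA ⟂ QA and the tangent condition forces MV to be normal to VG, with radius 6.2, so the center M sits 6.2 in from both sides at M = (23.000, 16.600). Then |TM| = |M − T| = 28.365.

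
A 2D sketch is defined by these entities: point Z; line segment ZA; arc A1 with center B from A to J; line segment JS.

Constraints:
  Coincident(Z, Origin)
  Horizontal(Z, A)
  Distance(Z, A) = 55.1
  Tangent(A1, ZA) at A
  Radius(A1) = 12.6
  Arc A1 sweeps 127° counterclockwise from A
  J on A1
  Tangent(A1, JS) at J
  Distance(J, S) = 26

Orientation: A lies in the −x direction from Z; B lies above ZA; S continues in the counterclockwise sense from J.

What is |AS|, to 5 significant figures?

41.326

Z is at the origin; ZA is horizontal with |ZA| = 55.1 and A on the −x side, so A = (-55.100, 0.0000). Tangency of A1 to ZA means the radius BA is perpendicular to ZA, so B = A + (0, 12.6) = (-55.100, 12.600). On A1, A sits at bearing -90° from B; a 127° counterclockwise sweep puts J at bearing 37°, so J = B + 12.6·(cos 37°, sin 37°) = (-45.037, 20.183). The tangent condition forces BJ to be normal to JS, so JS runs along (−sin 37°, cos 37°); with |JS| = 26.0, S = (-60.684, 40.947). Then |AS| = |S − A| = 41.326.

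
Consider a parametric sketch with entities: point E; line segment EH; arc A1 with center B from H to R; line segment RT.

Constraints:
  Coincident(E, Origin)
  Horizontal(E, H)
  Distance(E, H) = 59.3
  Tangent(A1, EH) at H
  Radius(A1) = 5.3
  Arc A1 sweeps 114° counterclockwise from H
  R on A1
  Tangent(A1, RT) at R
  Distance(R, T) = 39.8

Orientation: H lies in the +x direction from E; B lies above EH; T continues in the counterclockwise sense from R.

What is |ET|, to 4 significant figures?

64.96

E is at the origin; EH is horizontal with |EH| = 59.3 and H on the +x side, so H = (59.30, 0.000). Since A1 is tangent to EH there, BH ⟂ EH, so B = H + (0, 5.3) = (59.30, 5.300). On A1, H sits at bearing -90° from B; a 114° counterclockwise sweep puts R at bearing 24°, so R = B + 5.3·(cos 24°, sin 24°) = (64.14, 7.456). Since A1 is tangent to RT there, BR ⟂ RT, so RT runs along (−sin 24°, cos 24°); with |RT| = 39.8, T = (47.95, 43.81). Then |ET| = |T − E| = 64.96.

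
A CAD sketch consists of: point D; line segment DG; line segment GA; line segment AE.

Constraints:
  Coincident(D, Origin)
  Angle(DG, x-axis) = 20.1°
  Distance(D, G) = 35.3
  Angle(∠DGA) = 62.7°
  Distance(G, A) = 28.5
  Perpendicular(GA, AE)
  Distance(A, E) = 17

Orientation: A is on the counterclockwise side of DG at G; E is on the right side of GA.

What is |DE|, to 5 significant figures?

49.910

∠DGA = 62.7°, so GA runs at 20.1° + (180° − 62.7°) = 137.40° from the x-axis; with |GA| = 28.5, A = G + 28.5·(cos 137.40°, sin 137.40°) = (12.171, 31.422). GA ⟂ AE; with |AE| = 17.0 on the right of GA, E = A + 17.0·(0.67688, 0.73610) = (23.678, 43.936). Then |DE| = |E − D| = 49.910.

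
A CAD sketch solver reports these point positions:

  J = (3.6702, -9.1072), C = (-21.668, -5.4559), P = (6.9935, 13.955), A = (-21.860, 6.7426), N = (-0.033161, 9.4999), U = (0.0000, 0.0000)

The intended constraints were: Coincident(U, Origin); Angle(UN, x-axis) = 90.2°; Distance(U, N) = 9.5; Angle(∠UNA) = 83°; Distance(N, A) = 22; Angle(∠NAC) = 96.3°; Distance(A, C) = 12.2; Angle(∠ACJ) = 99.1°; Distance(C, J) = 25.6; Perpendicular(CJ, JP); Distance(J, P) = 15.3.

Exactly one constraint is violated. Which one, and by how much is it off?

Distance(J, P) = 15.3 — off by 8.00.

U = (0.00, 0.00) ✓; UN at 90.20° ✓; |UN| = 9.500 ✓; ∠UNA = 83.00° ✓; |NA| = 22.00 ✓; ∠NAC = 96.30° ✓; |AC| = 12.20 ✓; ∠ACJ = 99.10° ✓; |CJ| = 25.60 ✓; ∠(CJ, JP) = 90.00° ✓; |JP| = 23.30 ✗.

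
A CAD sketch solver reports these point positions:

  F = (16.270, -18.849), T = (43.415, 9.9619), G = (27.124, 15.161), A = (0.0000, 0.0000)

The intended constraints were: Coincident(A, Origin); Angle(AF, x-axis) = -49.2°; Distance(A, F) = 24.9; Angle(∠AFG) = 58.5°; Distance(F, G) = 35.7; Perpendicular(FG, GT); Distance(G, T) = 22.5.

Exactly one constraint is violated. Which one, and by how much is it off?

Distance(G, T) = 22.5 — off by 5.40.

A = (0.00, 0.00) ✓; AF at -49.20° ✓; |AF| = 24.90 ✓; ∠AFG = 58.50° ✓; |FG| = 35.70 ✓; ∠(FG, GT) = 90.00° ✓; |GT| = 17.10 ✗.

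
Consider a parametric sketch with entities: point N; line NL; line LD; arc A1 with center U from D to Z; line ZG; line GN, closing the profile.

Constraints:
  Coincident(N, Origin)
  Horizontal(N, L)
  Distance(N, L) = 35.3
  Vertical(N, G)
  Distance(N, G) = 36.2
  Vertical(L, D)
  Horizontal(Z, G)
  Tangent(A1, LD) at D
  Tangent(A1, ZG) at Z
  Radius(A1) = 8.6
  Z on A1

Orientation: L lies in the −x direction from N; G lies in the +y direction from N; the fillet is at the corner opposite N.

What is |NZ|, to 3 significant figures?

45.0

N is at the origin; N and L share the same y with |NL| = 35.3 and L on the −x side, so L = (-35.3, 0.00). N and G share the same x with |NG| = 36.2 and G on the +y side, so G = (0.00, 36.2). The virtual corner opposite N is at (-35.3, 36.2). The tangent condition forces UD to be normal to LD and the tangent condition forces UZ to be normal to ZG, with radius 8.6, so the center U sits 8.6 in from both sides at U = (-26.7, 27.6). That places the tangent points at D = (-35.3, 27.6) on LD and Z = (-26.7, 36.2) on ZG. Then |NZ| = |Z − N| = 45.0.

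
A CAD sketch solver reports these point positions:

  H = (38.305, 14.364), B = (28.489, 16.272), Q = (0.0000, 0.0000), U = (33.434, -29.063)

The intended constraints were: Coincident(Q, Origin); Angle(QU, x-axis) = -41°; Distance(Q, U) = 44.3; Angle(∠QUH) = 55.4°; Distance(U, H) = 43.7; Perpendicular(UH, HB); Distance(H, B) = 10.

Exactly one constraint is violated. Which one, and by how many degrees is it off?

Perpendicular(UH, HB) — off by 4.60°.

Q = (0.00, 0.00) ✓; QU at -41.00° ✓; |QU| = 44.30 ✓; ∠QUH = 55.40° ✓; |UH| = 43.70 ✓; ∠(UH, HB) = 85.40° ✗; |HB| = 10.00 ✓.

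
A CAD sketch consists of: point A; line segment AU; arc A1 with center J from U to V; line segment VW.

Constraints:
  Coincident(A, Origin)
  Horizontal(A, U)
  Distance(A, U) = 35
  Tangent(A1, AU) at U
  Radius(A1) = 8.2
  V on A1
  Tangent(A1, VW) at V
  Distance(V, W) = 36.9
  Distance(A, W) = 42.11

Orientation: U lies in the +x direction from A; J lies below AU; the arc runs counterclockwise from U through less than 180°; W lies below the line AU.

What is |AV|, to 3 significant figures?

27.8

A is at the origin; A and U share the same y with |AU| = 35.0 and U on the +x side, so U = (35.0, 0.00). Tangency of A1 to AU means the radius JU is perpendicular to AU, so J = U + (0, -8.2) = (35.0, -8.20). Since JV ⟂ VW (tangency), |JW| = √(8.2² + 36.9²) = 37.8 regardless of where V sits on A1. So W lies on both circle(A, 42.11) and circle(J, 37.8); the below-AU intersection is W = (14.1, -39.7). V is the foot of the tangent from W: V = (27.3, -5.25).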